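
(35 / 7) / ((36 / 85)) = 425 / 36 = 11.81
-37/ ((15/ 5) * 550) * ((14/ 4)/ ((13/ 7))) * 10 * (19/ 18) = -34447/ 77220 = -0.45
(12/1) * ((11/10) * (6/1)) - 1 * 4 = 376/5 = 75.20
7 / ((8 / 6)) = 21 / 4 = 5.25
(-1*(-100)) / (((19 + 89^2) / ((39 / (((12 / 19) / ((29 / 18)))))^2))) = 124.65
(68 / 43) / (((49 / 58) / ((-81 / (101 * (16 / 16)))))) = -319464 / 212807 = -1.50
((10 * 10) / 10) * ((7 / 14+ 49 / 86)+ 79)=34430 / 43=800.70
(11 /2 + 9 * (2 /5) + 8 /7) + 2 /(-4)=341 /35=9.74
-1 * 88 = -88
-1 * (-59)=59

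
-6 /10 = -3 /5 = -0.60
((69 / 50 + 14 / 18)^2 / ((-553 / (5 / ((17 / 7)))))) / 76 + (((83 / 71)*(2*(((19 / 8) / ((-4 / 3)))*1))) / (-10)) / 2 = 244192110331 / 1173986136000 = 0.21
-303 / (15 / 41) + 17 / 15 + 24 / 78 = -161218 / 195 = -826.76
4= 4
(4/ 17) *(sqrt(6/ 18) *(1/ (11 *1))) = 4 *sqrt(3)/ 561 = 0.01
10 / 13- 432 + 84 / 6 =-5424 / 13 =-417.23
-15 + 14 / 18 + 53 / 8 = -547 / 72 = -7.60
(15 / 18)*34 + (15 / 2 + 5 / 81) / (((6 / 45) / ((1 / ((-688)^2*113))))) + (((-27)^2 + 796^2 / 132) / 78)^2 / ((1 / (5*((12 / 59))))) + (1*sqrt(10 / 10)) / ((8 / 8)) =35818821764741641151 / 6969524707132416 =5139.35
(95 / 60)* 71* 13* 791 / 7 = 1981681 / 12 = 165140.08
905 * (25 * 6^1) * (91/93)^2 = 129974.07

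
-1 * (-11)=11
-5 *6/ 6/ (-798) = 5/ 798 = 0.01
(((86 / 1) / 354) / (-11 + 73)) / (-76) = -43 / 834024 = -0.00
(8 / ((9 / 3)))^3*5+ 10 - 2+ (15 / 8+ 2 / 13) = 294401 / 2808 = 104.84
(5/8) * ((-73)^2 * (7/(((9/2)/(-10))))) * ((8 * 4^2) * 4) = -238739200/9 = -26526577.78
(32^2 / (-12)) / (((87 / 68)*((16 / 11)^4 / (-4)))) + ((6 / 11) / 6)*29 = 62.24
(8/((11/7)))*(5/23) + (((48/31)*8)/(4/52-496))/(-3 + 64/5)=911907720/825875743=1.10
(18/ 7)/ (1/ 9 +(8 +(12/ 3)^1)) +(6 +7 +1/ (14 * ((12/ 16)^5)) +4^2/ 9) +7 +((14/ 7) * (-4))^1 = 2649698/ 185409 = 14.29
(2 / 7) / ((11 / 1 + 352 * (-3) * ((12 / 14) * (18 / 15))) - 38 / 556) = -2780 / 10462083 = -0.00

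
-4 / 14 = -2 / 7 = -0.29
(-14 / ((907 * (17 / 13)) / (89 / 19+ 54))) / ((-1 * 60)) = 20293 / 1757766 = 0.01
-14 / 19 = -0.74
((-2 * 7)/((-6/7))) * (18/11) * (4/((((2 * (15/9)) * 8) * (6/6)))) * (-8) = -1764/55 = -32.07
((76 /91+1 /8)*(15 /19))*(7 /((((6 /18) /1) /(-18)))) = -283095 /988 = -286.53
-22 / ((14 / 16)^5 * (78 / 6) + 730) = -0.03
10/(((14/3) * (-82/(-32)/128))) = 30720/287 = 107.04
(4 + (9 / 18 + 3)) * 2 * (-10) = -150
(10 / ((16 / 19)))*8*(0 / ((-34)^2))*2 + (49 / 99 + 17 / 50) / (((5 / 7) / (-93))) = -896861 / 8250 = -108.71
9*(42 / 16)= 23.62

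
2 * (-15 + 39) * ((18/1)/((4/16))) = 3456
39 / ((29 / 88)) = 3432 / 29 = 118.34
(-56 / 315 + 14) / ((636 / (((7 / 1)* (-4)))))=-4354 / 7155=-0.61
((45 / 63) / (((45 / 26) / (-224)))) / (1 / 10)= -8320 / 9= -924.44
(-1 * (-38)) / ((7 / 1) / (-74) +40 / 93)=261516 / 2309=113.26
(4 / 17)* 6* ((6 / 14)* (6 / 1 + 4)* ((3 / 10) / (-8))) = -27 / 119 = -0.23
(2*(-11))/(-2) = 11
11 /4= 2.75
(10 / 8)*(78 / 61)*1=1.60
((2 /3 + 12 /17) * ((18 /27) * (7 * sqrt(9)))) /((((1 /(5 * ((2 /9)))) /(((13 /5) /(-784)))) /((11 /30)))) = -143 /5508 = -0.03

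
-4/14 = -2/7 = -0.29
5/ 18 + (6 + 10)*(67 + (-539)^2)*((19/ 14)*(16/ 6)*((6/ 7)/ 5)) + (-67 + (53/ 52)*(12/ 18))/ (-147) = 27561697589/ 9555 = 2884531.41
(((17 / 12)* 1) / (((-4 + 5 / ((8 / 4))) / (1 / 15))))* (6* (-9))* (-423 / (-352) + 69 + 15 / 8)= 431307 / 1760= 245.06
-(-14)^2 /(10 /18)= -1764 /5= -352.80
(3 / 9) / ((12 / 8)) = 2 / 9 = 0.22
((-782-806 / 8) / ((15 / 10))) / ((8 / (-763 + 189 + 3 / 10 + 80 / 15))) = 20069027 / 480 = 41810.47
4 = 4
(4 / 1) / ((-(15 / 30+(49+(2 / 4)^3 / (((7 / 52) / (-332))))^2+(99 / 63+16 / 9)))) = -0.00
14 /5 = 2.80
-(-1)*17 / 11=17 / 11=1.55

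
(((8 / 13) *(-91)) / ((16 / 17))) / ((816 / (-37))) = 259 / 96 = 2.70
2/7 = 0.29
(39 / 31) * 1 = 1.26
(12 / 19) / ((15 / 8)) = 32 / 95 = 0.34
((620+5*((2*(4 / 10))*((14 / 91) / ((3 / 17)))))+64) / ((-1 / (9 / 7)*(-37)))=23.89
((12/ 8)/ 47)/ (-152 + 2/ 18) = -27/ 128498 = -0.00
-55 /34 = -1.62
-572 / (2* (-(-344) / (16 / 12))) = -143 / 129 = -1.11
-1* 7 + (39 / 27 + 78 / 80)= -1649 / 360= -4.58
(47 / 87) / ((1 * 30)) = 47 / 2610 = 0.02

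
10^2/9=100/9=11.11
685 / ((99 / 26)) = 17810 / 99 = 179.90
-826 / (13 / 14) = -889.54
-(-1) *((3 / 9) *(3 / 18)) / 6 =1 / 108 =0.01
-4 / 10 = -2 / 5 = -0.40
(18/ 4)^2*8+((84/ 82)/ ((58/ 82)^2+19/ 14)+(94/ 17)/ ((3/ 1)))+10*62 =194300044/ 247707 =784.39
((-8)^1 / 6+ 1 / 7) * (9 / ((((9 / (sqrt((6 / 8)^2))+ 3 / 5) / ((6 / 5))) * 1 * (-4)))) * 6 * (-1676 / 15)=-8380 / 49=-171.02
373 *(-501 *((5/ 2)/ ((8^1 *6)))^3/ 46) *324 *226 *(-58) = 229643557875/ 94208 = 2437622.68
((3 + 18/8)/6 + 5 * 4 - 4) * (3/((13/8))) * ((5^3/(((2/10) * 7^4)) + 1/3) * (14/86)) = 577260/191737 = 3.01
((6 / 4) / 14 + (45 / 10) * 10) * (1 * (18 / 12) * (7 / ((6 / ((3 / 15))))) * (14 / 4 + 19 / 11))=29049 / 352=82.53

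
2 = 2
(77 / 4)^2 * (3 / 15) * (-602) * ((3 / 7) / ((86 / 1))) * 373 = -6634551 / 80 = -82931.89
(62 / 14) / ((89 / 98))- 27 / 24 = 2671 / 712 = 3.75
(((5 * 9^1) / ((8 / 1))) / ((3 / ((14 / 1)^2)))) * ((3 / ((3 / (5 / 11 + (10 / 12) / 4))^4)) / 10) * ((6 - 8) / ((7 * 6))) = -6565234375 / 524613500928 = -0.01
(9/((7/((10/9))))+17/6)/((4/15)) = 895/56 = 15.98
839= 839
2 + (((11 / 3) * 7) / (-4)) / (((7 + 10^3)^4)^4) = 26833836580430524339796593984498521861095271782347 / 13416918290215262169898296992249260930547635891212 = 2.00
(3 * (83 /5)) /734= 249 /3670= 0.07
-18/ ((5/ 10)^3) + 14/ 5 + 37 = -521/ 5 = -104.20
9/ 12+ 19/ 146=257/ 292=0.88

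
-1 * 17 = -17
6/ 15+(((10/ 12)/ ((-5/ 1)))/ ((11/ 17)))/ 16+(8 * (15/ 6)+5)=134027/ 5280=25.38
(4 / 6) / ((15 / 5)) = 2 / 9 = 0.22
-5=-5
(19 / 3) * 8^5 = 622592 / 3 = 207530.67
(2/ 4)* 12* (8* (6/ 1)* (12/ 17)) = 3456/ 17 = 203.29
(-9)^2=81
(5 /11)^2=25 /121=0.21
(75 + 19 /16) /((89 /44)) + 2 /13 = 175029 /4628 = 37.82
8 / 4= 2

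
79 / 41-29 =-1110 / 41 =-27.07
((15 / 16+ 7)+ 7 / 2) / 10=183 / 160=1.14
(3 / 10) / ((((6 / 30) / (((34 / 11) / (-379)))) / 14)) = -714 / 4169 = -0.17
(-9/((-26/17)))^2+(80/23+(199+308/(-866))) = 1593876995/6732284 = 236.75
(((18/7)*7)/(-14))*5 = -6.43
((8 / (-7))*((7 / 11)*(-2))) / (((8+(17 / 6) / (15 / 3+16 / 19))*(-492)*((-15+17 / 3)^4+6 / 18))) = -71928 / 1566581708483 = -0.00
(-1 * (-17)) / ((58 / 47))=799 / 58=13.78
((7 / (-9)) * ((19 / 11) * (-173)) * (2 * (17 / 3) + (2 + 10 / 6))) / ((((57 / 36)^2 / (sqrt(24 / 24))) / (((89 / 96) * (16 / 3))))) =6875.85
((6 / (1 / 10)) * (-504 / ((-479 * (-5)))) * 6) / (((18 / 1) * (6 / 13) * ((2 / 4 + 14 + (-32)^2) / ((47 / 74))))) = -205296 / 36810671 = -0.01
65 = 65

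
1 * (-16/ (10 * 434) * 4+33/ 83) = 34477/ 90055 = 0.38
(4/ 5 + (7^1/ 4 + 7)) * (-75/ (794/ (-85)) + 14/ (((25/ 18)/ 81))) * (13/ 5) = 40638026949/ 1985000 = 20472.56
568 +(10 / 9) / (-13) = 66446 / 117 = 567.91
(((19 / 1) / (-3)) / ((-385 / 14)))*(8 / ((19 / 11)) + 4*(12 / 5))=2704 / 825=3.28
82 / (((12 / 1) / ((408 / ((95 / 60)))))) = 33456 / 19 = 1760.84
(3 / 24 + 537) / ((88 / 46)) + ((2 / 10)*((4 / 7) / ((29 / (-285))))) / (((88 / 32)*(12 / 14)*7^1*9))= 180559373 / 643104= 280.76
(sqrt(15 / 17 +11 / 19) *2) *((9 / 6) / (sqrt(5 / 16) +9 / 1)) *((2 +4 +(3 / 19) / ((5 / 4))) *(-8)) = -4022784 *sqrt(38114) / 39614335 +111744 *sqrt(190570) / 39614335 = -18.59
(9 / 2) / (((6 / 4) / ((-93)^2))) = 25947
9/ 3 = 3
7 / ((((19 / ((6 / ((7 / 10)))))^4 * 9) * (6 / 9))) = 2160000 / 44700103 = 0.05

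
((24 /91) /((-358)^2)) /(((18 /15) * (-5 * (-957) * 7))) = 1 /19532481969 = 0.00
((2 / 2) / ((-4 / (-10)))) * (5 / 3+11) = 95 / 3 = 31.67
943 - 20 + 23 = 946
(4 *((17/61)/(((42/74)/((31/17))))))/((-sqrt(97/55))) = -4588 *sqrt(5335)/124257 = -2.70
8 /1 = 8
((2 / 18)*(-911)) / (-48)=911 / 432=2.11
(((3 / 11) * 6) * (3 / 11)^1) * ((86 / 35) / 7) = 4644 / 29645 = 0.16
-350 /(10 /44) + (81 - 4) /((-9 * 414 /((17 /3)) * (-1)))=-17212811 /11178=-1539.88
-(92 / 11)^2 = -8464 / 121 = -69.95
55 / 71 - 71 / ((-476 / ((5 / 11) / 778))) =0.77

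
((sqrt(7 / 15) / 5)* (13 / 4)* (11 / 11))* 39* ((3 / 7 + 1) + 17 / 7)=4563* sqrt(105) / 700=66.80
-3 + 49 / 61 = -134 / 61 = -2.20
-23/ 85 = -0.27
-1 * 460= -460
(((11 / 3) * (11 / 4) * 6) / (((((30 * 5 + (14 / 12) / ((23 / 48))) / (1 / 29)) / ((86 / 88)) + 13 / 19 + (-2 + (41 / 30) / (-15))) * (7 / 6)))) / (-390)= -102316995 / 3479645452829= -0.00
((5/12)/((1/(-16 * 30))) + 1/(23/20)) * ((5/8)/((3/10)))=-28625/69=-414.86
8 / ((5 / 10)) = 16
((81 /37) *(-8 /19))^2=419904 /494209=0.85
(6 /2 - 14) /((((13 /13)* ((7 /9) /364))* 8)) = -643.50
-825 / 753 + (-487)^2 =59529144 / 251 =237167.90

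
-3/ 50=-0.06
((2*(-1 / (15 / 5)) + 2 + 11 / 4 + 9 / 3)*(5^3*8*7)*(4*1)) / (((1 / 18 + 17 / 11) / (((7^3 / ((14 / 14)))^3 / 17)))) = 294059407476.34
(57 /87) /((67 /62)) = 1178 /1943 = 0.61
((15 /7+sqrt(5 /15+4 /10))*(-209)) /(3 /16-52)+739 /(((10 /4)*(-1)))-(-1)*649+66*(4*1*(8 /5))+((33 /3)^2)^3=1772348.90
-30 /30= -1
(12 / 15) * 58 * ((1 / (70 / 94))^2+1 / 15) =1594304 / 18375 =86.76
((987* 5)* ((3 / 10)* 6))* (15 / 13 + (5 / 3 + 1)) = 441189 / 13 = 33937.62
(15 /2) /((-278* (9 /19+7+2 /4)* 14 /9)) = -855 /393092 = -0.00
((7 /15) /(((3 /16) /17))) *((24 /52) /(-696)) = -476 /16965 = -0.03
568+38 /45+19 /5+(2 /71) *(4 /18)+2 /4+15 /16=3260821 /5680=574.09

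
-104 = -104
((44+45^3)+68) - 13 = 91224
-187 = -187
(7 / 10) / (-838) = -7 / 8380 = -0.00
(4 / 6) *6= 4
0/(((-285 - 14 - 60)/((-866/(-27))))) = 0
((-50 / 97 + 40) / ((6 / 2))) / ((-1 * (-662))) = 1915 / 96321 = 0.02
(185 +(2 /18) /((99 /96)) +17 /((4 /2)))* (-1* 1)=-115003 /594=-193.61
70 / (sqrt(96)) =35 * sqrt(6) / 12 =7.14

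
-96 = -96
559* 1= 559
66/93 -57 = -1745/31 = -56.29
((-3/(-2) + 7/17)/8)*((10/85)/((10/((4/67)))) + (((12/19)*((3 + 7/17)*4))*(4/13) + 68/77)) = 23936401/28328069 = 0.84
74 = 74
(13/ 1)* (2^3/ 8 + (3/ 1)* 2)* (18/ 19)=1638/ 19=86.21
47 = 47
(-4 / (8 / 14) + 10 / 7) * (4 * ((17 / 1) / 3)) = -884 / 7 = -126.29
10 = 10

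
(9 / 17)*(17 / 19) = 9 / 19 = 0.47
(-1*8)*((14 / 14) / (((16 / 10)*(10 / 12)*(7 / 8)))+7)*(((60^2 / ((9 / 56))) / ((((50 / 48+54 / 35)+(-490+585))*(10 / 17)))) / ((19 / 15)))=-30159360000 / 1557449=-19364.59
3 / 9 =1 / 3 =0.33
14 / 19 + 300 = 5714 / 19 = 300.74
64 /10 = 6.40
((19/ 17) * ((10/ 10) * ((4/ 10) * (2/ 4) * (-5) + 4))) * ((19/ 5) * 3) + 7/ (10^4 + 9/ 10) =46419313/ 1214395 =38.22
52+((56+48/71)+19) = 9065/71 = 127.68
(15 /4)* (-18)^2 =1215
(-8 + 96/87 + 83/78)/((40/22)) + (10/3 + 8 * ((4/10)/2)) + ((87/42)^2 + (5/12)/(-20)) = 26581033/4433520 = 6.00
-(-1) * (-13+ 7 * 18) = 113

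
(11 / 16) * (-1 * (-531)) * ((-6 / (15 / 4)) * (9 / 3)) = -17523 / 10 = -1752.30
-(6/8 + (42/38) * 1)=-141/76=-1.86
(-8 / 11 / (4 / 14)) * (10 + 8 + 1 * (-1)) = -476 / 11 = -43.27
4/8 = 1/2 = 0.50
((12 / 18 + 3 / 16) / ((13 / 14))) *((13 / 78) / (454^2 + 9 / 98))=14063 / 18906616872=0.00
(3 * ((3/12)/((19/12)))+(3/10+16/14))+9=14519/1330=10.92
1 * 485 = 485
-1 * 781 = -781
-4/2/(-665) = 2/665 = 0.00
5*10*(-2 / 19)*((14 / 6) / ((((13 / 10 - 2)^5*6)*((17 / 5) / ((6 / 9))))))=50000000 / 20939121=2.39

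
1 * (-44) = -44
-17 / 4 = -4.25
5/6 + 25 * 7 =1055/6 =175.83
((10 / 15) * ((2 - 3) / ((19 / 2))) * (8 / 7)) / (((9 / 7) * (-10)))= 16 / 2565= 0.01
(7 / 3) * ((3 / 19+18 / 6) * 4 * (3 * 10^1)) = 16800 / 19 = 884.21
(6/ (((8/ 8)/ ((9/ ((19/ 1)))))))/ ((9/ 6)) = 36/ 19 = 1.89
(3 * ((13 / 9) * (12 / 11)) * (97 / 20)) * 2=2522 / 55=45.85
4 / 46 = 0.09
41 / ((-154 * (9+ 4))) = -41 / 2002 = -0.02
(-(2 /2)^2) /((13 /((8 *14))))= -8.62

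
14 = 14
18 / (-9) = -2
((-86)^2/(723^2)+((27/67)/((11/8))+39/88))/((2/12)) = 2312773405/513668364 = 4.50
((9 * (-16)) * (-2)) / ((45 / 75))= 480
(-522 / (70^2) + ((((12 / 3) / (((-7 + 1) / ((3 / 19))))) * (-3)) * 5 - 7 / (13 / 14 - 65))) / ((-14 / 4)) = -66043177 / 146143725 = -0.45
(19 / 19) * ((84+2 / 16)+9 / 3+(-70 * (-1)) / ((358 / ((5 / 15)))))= 374569 / 4296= 87.19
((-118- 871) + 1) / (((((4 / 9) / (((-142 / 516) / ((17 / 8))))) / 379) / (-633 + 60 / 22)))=-552964127508 / 8041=-68768079.53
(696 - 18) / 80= 339 / 40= 8.48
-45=-45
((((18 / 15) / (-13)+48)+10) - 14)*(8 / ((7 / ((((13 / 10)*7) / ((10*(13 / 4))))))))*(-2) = -45664 / 1625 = -28.10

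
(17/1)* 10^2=1700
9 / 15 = 3 / 5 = 0.60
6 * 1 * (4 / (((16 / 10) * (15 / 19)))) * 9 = 171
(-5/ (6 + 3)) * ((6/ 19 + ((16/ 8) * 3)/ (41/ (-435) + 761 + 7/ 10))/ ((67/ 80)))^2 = -59035325712512000/ 711468600143532361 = -0.08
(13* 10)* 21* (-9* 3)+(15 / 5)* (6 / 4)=-147411 / 2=-73705.50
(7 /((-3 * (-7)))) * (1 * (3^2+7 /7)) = 10 /3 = 3.33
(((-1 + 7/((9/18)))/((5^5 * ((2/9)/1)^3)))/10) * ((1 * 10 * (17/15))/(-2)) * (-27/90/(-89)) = -161109/222500000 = -0.00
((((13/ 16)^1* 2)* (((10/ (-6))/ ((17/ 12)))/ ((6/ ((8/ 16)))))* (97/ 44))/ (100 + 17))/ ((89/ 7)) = -3395/ 14379552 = -0.00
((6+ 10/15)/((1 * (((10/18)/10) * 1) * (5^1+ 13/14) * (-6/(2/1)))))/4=-140/83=-1.69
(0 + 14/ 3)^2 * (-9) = -196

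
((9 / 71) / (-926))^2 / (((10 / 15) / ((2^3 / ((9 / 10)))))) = 270 / 1080634129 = 0.00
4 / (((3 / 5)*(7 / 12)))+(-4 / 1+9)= 115 / 7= 16.43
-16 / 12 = -1.33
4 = 4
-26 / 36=-13 / 18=-0.72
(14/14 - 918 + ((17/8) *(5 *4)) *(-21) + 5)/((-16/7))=25263/32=789.47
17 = 17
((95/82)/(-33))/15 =-19/8118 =-0.00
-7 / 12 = -0.58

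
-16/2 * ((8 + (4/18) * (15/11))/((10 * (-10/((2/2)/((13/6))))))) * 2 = 2192/3575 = 0.61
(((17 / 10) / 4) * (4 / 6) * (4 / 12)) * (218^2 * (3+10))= 2625701 / 45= 58348.91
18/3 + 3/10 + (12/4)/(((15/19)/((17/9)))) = 1213/90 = 13.48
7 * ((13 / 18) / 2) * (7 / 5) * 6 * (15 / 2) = 637 / 4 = 159.25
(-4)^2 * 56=896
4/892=0.00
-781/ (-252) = 781/ 252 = 3.10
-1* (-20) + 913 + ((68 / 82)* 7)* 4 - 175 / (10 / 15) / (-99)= 2594705 / 2706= 958.87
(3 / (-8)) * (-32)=12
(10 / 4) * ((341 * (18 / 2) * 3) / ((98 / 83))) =3820905 / 196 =19494.41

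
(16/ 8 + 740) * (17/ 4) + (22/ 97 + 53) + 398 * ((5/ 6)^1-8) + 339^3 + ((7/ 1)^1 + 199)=22674009607/ 582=38958779.39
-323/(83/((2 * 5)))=-3230/83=-38.92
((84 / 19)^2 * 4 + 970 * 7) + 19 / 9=22321585 / 3249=6870.29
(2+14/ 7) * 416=1664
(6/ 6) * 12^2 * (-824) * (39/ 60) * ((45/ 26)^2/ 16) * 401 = -150549435/ 26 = -5790362.88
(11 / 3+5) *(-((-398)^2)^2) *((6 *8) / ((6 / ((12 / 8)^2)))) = -3914325045696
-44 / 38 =-22 / 19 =-1.16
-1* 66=-66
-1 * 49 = -49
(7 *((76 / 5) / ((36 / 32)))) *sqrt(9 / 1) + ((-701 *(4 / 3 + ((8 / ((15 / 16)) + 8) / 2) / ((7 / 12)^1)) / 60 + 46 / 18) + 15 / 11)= 1845203 / 17325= 106.51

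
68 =68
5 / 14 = 0.36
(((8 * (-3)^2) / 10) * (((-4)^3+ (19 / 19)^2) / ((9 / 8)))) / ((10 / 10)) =-2016 / 5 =-403.20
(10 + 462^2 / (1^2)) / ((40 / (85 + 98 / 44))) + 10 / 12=614428439 / 1320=465476.09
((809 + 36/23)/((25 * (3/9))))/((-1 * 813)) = -18643/155825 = -0.12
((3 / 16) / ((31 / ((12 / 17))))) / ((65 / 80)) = 36 / 6851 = 0.01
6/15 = 2/5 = 0.40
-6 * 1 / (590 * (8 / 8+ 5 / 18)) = -54 / 6785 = -0.01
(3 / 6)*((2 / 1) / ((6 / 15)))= 5 / 2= 2.50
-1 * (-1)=1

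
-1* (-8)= 8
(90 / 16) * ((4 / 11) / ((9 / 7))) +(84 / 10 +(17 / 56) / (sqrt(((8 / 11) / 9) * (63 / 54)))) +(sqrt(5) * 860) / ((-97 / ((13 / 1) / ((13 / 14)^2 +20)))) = -2191280 * sqrt(5) / 396633 +51 * sqrt(231) / 784 +1099 / 110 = -1.37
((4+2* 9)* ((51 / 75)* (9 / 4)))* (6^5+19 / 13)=170163081 / 650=261789.36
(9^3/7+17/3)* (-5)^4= 1441250/21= 68630.95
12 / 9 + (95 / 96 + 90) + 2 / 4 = 8911 / 96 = 92.82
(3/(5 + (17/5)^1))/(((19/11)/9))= 1.86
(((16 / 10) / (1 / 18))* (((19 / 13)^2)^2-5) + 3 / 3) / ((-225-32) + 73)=1654891 / 26276120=0.06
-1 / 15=-0.07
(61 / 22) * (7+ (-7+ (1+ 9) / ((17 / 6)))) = 1830 / 187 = 9.79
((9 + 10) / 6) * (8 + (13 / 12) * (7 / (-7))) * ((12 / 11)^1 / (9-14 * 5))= -1577 / 4026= -0.39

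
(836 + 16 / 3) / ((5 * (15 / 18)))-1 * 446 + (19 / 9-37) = -62768 / 225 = -278.97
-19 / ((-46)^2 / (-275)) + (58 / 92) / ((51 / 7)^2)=13655591 / 5503716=2.48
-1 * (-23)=23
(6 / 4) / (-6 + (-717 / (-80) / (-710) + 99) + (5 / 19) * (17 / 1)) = 1618800 / 105179977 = 0.02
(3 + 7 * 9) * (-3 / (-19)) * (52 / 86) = 5148 / 817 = 6.30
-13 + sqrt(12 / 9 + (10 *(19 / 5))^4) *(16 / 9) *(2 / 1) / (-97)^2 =-13 + 64 *sqrt(4691559) / 254043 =-12.45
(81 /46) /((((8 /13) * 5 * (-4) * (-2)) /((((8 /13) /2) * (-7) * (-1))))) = 567 /3680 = 0.15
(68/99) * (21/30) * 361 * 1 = 85918/495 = 173.57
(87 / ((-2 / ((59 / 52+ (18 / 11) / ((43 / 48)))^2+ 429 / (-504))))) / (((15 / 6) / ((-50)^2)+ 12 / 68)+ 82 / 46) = -142573700563252625 / 811367137128548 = -175.72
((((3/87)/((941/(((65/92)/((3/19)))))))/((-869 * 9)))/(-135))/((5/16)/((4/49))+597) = 3952/15289489677558591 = 0.00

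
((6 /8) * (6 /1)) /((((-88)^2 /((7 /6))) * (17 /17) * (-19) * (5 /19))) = -21 /154880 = -0.00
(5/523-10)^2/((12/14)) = 191104375/1641174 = 116.44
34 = 34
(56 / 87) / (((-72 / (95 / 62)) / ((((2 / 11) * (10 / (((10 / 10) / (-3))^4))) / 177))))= -6650 / 583451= -0.01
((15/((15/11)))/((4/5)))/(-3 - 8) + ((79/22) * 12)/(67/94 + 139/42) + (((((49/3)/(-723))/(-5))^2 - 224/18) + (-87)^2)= 15544247437984673/2054481788700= 7566.02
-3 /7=-0.43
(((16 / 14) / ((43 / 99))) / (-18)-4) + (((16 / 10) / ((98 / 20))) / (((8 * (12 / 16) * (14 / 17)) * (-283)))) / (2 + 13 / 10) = -1713324824 / 413222733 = -4.15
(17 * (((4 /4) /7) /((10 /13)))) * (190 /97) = 4199 /679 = 6.18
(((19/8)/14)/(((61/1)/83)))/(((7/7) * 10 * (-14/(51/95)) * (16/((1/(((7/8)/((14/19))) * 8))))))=-4233/726924800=-0.00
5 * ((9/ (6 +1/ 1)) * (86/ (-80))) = -387/ 56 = -6.91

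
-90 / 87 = -30 / 29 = -1.03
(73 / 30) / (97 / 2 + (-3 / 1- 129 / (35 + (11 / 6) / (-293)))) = 4490887 / 77169975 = 0.06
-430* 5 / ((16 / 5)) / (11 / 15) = -80625 / 88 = -916.19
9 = 9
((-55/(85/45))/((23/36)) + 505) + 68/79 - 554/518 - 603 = -1150309579/8000251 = -143.78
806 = 806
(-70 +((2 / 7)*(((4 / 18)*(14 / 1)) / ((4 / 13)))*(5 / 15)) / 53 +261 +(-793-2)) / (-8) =432149 / 5724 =75.50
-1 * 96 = -96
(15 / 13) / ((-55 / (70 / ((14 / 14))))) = -210 / 143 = -1.47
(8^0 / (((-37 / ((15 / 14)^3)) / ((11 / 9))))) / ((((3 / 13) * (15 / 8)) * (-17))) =3575 / 647241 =0.01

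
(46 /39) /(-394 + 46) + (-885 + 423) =-3135155 /6786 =-462.00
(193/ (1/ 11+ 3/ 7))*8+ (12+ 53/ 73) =1089498/ 365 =2984.93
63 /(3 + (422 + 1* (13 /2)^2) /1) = 12 /89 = 0.13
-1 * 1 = -1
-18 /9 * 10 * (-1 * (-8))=-160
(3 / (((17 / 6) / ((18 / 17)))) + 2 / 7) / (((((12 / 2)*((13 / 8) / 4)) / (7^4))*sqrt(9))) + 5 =15787913 / 33813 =466.92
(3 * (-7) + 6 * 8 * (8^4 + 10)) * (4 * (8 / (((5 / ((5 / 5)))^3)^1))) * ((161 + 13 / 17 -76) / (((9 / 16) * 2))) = 8172762624 / 2125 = 3846005.94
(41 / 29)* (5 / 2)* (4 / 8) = 205 / 116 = 1.77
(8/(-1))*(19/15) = -152/15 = -10.13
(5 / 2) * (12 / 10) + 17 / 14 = 59 / 14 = 4.21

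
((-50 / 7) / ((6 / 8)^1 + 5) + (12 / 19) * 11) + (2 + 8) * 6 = 65.71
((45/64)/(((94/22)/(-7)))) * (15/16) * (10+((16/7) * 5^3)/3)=-2734875/24064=-113.65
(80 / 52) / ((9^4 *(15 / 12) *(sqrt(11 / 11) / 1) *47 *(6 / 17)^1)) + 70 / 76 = 420926123 / 456999894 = 0.92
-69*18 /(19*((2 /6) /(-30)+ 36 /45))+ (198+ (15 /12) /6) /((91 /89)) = 327002657 /2946216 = 110.99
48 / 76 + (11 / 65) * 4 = 1616 / 1235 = 1.31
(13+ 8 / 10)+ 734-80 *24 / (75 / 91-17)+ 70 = 107697 / 115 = 936.50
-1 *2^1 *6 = -12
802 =802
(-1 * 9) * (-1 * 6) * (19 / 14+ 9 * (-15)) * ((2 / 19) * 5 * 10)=-5051700 / 133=-37982.71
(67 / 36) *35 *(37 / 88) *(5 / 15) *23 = 1995595 / 9504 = 209.97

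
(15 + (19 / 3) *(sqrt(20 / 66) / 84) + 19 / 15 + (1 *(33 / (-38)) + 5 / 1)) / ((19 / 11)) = sqrt(330) / 756 + 127897 / 10830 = 11.83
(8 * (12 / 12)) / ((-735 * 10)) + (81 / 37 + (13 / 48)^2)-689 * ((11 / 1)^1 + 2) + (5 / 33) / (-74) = -10286460962329 / 1148716800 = -8954.74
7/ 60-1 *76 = -4553/ 60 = -75.88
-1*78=-78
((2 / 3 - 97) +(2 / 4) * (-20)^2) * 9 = 933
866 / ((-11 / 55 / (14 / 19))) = -60620 / 19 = -3190.53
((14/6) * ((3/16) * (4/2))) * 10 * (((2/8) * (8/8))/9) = 35/144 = 0.24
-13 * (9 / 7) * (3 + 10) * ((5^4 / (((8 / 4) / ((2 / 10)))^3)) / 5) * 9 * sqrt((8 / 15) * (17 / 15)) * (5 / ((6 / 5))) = -7605 * sqrt(34) / 56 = -791.86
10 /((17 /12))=120 /17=7.06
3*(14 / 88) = 21 / 44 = 0.48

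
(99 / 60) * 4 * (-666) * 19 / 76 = -10989 / 10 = -1098.90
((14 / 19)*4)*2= 112 / 19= 5.89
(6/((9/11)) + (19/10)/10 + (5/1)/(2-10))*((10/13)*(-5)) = -4139/156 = -26.53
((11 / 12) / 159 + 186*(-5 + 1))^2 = 2015096650681 / 3640464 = 553527.42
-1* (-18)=18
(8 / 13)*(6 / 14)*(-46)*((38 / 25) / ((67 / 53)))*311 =-4536.62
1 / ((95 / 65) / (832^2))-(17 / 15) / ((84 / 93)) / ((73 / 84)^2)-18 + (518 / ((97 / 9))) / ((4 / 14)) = 23265568048961 / 49106735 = 473775.50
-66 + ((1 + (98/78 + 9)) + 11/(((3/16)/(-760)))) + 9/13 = -1740988/39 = -44640.72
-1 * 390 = -390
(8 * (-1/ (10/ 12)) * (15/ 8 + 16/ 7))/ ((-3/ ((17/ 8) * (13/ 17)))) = 3029/ 140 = 21.64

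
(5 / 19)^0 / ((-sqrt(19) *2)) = -sqrt(19) / 38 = -0.11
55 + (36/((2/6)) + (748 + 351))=1262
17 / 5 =3.40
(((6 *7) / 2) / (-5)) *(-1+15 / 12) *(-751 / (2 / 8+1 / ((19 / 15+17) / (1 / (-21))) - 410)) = -5041463 / 2619685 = -1.92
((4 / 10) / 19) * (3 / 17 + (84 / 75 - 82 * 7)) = -486798 / 40375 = -12.06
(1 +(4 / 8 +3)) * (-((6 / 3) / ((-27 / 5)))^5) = 50000 / 1594323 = 0.03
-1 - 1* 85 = -86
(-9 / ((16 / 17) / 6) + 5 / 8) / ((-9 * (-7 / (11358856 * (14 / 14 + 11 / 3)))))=-1289230156 / 27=-47749265.04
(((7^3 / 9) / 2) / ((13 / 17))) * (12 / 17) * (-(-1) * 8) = 5488 / 39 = 140.72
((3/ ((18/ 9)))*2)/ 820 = 3/ 820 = 0.00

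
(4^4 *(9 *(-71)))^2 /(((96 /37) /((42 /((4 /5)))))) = 541466311680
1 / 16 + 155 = 155.06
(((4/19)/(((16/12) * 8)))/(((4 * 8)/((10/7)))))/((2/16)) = 15/2128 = 0.01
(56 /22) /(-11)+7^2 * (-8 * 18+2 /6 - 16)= -2840075 /363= -7823.90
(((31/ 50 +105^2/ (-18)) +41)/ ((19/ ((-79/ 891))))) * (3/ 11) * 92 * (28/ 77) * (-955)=-79248876544/ 3414015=-23212.81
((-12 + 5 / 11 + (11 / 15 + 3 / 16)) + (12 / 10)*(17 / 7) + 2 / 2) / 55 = -124007 / 1016400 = -0.12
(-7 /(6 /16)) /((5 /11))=-616 /15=-41.07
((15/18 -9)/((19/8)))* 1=-196/57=-3.44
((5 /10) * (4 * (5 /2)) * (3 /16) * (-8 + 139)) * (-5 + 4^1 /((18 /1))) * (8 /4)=-28165 /24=-1173.54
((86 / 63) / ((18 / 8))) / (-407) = -344 / 230769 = -0.00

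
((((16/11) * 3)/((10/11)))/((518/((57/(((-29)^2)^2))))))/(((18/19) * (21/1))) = 722/19234506795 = 0.00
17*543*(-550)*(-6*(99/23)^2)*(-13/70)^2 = 19465610.66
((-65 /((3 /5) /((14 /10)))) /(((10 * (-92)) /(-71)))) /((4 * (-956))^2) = -6461 /8071882752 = -0.00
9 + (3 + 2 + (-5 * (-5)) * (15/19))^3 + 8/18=934990015/61731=15146.20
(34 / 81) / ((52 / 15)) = 85 / 702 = 0.12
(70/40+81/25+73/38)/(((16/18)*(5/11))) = 1299969/76000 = 17.10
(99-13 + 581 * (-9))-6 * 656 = -9079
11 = 11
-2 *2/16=-0.25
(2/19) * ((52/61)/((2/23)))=1196/1159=1.03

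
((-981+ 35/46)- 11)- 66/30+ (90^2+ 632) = 1779869/230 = 7738.56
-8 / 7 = -1.14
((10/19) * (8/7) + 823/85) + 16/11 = 1459729/124355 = 11.74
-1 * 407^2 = -165649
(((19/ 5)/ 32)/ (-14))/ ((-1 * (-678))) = -19/ 1518720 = -0.00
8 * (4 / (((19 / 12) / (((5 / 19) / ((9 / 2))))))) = 1280 / 1083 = 1.18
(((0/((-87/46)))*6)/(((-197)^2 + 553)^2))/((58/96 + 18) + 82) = 0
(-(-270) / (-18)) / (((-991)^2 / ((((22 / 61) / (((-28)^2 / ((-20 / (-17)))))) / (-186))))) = 0.00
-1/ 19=-0.05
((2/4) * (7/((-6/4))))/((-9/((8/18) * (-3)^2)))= 28/27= 1.04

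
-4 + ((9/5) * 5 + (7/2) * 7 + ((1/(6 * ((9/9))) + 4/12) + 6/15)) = 152/5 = 30.40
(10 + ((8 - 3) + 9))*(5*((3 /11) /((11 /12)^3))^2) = 3224862720 /214358881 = 15.04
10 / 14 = 5 / 7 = 0.71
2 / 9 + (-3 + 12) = 83 / 9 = 9.22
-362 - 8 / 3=-1094 / 3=-364.67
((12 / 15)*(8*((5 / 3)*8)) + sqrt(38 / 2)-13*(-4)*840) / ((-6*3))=-65648 / 27-sqrt(19) / 18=-2431.65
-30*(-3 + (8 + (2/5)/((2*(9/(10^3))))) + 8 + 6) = -3710/3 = -1236.67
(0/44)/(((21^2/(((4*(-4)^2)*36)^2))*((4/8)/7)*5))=0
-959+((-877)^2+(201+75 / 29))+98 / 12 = 133698425 / 174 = 768381.75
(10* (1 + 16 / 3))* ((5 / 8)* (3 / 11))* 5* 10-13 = 11589 / 22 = 526.77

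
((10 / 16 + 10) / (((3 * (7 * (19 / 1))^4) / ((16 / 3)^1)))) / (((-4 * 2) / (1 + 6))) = -85 / 1609203708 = -0.00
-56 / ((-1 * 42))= 1.33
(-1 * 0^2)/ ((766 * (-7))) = 0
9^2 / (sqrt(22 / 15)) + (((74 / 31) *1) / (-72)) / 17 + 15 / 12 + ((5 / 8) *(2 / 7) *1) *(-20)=-154277 / 66402 + 81 *sqrt(330) / 22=64.56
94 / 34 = 2.76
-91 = -91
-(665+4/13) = -8649/13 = -665.31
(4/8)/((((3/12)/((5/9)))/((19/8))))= 95/36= 2.64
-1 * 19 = -19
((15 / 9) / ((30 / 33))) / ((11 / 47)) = 47 / 6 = 7.83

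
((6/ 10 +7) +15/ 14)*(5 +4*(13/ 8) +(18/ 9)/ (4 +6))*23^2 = 37569051/ 700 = 53670.07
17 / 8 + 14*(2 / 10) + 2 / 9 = 1853 / 360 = 5.15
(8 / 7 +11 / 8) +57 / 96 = 3.11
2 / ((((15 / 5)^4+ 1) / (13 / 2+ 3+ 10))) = 39 / 82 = 0.48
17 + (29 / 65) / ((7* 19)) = 146994 / 8645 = 17.00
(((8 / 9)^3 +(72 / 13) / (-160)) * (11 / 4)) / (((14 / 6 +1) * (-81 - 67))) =-1392149 / 374025600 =-0.00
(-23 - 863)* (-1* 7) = 6202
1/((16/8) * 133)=1/266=0.00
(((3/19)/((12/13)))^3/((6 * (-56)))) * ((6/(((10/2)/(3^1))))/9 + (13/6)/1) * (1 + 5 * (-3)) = 169169/316062720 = 0.00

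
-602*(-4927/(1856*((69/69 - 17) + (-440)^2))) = 1483027/179645952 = 0.01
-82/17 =-4.82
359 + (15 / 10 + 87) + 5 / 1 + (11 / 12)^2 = 65281 / 144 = 453.34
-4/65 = -0.06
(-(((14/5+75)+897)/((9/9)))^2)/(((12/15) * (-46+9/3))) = 5938969/215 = 27623.11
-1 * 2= -2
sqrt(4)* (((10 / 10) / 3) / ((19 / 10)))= 20 / 57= 0.35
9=9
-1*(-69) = 69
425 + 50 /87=37025 /87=425.57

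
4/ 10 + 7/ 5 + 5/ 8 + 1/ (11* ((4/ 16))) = 1227/ 440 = 2.79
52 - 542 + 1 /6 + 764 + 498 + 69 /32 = 74335 /96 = 774.32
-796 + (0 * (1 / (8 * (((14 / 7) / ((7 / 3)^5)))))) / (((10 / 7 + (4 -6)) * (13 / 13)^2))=-796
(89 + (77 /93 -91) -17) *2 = -3380 /93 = -36.34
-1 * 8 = -8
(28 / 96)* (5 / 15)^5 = 7 / 5832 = 0.00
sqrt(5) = 2.24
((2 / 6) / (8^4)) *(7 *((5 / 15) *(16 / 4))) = 7 / 9216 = 0.00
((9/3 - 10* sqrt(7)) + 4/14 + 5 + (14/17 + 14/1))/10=275/119 - sqrt(7)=-0.33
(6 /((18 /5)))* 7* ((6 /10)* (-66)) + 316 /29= -13082 /29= -451.10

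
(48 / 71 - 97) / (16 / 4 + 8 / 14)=-47873 / 2272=-21.07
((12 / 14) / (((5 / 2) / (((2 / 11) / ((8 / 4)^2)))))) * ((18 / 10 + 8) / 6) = 7 / 275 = 0.03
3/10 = 0.30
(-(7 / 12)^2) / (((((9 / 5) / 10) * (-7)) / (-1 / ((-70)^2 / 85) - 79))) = -387185 / 18144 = -21.34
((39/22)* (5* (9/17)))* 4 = 3510/187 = 18.77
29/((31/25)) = 725/31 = 23.39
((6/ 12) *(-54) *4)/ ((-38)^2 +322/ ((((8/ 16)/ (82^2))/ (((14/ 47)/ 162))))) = -102789/ 8952275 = -0.01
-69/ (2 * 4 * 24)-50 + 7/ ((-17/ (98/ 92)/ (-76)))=-426017/ 25024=-17.02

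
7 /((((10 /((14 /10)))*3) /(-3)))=-49 /50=-0.98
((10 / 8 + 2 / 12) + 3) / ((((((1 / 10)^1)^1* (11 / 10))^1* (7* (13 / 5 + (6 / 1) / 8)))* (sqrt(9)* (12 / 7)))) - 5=-92870 / 19899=-4.67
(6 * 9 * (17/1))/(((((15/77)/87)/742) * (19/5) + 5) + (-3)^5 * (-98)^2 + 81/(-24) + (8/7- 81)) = -6084085392/15467695102861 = -0.00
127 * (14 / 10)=889 / 5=177.80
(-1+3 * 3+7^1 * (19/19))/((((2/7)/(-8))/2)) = -840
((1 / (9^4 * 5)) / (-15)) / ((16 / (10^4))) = -0.00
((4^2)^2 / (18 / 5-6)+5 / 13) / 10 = -829 / 78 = -10.63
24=24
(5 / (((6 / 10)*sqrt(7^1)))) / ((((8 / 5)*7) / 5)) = 625*sqrt(7) / 1176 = 1.41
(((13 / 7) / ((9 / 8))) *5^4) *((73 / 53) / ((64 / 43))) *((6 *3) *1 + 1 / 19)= 1249714375 / 72504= 17236.49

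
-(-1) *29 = 29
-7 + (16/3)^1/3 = -47/9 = -5.22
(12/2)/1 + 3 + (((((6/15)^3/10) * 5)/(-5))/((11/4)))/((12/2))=185617/20625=9.00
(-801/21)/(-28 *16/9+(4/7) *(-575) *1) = 2403/23836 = 0.10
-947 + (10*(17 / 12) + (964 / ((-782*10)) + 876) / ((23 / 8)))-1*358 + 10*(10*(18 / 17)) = -237495653 / 269790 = -880.30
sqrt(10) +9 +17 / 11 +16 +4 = sqrt(10) +336 / 11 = 33.71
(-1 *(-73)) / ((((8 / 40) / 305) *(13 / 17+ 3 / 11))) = 20817775 / 194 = 107308.12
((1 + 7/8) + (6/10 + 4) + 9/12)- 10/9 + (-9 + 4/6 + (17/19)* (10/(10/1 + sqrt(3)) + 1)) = -266917/663480- 170* sqrt(3)/1843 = -0.56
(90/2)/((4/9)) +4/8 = 407/4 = 101.75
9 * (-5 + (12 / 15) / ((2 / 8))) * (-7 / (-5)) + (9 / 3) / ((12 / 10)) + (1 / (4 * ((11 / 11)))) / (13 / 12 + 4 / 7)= -139201 / 6950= -20.03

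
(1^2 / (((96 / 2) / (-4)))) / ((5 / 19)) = -19 / 60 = -0.32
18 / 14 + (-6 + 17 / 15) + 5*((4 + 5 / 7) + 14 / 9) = 8747 / 315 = 27.77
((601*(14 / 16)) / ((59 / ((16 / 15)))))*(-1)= -8414 / 885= -9.51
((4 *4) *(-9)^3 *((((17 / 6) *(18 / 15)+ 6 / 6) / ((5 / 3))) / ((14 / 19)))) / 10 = -3656664 / 875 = -4179.04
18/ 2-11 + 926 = 924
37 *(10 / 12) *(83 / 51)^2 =1274465 / 15606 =81.67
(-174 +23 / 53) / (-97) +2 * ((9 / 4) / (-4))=27323 / 41128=0.66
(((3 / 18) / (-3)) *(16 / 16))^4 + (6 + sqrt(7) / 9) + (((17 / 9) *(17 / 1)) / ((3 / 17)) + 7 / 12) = sqrt(7) / 9 + 19792837 / 104976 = 188.84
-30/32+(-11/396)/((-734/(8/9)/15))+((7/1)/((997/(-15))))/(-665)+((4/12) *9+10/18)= 7864794683/3003298992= 2.62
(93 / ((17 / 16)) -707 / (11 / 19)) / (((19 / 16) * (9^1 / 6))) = -636.44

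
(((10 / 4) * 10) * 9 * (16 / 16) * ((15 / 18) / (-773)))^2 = 0.06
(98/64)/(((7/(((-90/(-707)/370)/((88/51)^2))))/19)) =444771/926058496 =0.00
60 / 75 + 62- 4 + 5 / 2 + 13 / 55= 6769 / 110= 61.54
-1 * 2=-2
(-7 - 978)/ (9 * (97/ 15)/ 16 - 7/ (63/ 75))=209.76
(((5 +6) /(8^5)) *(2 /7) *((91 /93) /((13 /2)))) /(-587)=-11 /447209472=-0.00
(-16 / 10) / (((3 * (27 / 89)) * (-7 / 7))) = 712 / 405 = 1.76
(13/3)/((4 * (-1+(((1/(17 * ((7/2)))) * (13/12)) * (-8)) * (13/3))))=-4641/6988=-0.66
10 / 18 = 5 / 9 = 0.56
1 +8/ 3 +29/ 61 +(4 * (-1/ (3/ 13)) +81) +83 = 27598/ 183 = 150.81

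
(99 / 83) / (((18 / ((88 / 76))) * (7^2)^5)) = 121 / 445463467673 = 0.00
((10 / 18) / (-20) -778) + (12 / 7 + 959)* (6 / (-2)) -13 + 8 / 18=-308509 / 84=-3672.73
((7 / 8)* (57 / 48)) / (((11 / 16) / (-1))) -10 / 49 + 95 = 402243 / 4312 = 93.28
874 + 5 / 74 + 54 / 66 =874.89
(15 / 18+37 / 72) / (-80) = -97 / 5760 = -0.02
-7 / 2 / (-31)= 0.11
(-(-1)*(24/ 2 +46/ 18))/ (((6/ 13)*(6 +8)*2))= 1.13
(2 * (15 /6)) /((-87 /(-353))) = 1765 /87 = 20.29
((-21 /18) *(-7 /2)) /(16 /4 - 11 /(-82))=2009 /2034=0.99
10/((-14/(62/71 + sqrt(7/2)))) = -1.96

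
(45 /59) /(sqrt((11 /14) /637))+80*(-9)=-720+315*sqrt(2002) /649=-698.28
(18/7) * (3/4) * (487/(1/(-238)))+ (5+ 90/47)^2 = -493678772/2209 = -223485.18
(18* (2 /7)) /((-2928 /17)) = -51 /1708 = -0.03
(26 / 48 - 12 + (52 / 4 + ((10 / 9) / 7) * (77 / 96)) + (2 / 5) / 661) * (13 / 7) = 30988997 / 9994320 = 3.10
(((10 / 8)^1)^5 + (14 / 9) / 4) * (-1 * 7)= -221963 / 9216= -24.08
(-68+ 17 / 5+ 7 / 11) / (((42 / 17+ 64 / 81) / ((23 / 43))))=-55709289 / 5309425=-10.49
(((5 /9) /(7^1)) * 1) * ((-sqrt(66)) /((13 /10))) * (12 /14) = -100 * sqrt(66) /1911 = -0.43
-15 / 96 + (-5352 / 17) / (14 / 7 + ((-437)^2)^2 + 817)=-0.16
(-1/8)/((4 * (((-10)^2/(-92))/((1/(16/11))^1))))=253/12800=0.02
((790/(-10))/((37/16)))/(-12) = 316/111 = 2.85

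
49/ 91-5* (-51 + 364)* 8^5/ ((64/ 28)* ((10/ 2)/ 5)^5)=-291665913/ 13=-22435839.46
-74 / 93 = -0.80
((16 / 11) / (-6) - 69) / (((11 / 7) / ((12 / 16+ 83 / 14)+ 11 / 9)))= -413585 / 1188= -348.14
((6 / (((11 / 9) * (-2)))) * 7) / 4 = -189 / 44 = -4.30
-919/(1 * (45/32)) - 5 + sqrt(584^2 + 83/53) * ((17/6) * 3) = -29633/45 + 119 * sqrt(19551647)/106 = 4305.50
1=1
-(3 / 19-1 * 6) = 111 / 19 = 5.84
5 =5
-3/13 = -0.23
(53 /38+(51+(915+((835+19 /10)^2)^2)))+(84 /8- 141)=93206859064222499 /190000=490562416127.49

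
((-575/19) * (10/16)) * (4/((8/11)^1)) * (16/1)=-31625/19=-1664.47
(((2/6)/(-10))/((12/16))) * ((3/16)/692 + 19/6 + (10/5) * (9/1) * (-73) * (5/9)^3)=199223789/20178720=9.87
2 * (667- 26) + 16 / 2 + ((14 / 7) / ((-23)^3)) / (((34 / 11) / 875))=266812685 / 206839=1289.95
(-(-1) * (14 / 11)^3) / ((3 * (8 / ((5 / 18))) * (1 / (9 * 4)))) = 3430 / 3993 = 0.86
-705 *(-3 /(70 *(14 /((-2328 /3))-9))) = -82062 /24493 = -3.35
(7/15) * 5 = 7/3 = 2.33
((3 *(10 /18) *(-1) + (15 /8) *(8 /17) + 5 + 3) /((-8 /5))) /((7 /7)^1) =-230 /51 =-4.51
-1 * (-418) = 418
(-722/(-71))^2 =521284/5041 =103.41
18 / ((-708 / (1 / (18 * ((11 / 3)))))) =-1 / 2596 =-0.00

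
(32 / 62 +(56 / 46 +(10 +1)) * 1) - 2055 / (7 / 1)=-1401662 / 4991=-280.84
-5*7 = -35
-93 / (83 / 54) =-5022 / 83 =-60.51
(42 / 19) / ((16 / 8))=21 / 19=1.11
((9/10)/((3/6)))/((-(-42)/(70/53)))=3/53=0.06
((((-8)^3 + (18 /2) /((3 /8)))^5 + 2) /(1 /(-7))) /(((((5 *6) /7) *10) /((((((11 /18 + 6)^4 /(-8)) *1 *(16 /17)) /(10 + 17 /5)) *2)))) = -2666139467191022158357 /17583480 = -151627520103587.13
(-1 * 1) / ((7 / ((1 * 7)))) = -1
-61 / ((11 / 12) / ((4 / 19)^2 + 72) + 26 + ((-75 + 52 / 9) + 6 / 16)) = 57113568 / 40105427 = 1.42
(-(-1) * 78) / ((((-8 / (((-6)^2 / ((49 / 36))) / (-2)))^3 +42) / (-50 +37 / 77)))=-158057993574 / 1727739167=-91.48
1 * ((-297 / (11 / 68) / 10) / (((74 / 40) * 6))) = -612 / 37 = -16.54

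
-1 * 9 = -9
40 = 40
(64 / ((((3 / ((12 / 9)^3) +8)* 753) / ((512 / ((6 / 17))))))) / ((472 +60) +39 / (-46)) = 819986432 / 32730129171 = 0.03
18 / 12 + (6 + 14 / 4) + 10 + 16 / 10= 22.60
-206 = -206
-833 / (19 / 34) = -1490.63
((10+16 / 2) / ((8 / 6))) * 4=54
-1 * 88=-88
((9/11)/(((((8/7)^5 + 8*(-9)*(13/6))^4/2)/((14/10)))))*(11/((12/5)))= 1675637592249852021/89875516132860098021130752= 0.00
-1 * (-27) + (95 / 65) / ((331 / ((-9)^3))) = 102330 / 4303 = 23.78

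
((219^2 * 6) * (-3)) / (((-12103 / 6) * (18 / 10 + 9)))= 479610 / 12103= 39.63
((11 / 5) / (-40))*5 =-11 / 40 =-0.28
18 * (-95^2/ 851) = -190.89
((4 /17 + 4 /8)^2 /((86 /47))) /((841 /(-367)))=-10780625 /83608856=-0.13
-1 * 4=-4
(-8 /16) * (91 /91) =-1 /2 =-0.50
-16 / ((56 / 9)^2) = -81 / 196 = -0.41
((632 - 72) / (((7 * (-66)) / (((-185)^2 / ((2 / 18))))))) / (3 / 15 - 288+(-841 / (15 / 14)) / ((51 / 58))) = 84915000 / 268477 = 316.28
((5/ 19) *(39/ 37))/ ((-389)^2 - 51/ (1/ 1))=39/ 21268562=0.00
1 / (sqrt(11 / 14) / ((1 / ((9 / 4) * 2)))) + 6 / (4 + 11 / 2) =2 * sqrt(154) / 99 + 12 / 19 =0.88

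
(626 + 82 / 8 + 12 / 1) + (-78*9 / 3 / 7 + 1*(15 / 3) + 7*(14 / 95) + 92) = 1896189 / 2660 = 712.85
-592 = -592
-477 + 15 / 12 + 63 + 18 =-394.75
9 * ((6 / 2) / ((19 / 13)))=351 / 19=18.47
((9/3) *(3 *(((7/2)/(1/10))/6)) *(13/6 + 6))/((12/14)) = 500.21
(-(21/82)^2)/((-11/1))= 441/73964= 0.01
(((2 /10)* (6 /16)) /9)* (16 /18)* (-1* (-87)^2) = -841 /15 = -56.07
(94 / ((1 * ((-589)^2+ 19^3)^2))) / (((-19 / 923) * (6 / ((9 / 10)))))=-130143 / 23780454796000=-0.00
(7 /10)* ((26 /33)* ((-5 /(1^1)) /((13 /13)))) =-91 /33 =-2.76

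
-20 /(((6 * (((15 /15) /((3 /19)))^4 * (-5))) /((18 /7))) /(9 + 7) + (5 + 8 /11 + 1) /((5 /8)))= 4276800 /248566229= 0.02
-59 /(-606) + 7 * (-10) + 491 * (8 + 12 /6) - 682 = 2519807 /606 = 4158.10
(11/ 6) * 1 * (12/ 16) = 11/ 8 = 1.38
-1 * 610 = -610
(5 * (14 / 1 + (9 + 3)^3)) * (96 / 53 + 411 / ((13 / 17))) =248944530 / 53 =4697066.60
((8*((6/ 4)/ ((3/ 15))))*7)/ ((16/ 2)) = 105/ 2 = 52.50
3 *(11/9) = 11/3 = 3.67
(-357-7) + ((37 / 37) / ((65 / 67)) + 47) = -20538 / 65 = -315.97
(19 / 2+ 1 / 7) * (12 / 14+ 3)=3645 / 98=37.19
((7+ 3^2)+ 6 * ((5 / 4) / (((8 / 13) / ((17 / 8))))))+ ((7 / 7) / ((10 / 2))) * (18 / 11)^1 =42.23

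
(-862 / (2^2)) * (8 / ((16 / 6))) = -1293 / 2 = -646.50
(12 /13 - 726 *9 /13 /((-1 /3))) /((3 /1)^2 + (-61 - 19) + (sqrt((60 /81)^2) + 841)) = 264789 /135265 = 1.96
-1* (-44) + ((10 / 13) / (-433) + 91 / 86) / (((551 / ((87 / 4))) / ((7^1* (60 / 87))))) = 11790069731 / 266735794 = 44.20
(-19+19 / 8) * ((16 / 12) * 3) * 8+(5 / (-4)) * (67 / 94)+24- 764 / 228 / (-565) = -6162129499 / 12109080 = -508.89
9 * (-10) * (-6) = 540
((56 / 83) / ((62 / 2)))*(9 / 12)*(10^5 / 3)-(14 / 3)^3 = 30739688 / 69471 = 442.48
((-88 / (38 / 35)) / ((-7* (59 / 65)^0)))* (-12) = -2640 / 19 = -138.95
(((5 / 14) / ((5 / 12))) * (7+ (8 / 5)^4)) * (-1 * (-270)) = 2744604 / 875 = 3136.69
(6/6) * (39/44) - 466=-20465/44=-465.11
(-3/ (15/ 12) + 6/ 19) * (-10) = 396/ 19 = 20.84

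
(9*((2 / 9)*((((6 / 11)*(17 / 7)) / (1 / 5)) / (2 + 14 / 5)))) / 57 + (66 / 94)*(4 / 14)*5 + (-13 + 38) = 10747945 / 412566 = 26.05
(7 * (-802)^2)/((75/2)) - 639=8956931/75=119425.75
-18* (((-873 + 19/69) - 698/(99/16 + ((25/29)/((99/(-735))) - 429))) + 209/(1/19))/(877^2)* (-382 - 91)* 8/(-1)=-31915662941504496/116260320570535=-274.52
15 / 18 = 5 / 6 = 0.83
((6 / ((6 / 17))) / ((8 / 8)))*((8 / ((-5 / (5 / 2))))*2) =-136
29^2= 841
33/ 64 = 0.52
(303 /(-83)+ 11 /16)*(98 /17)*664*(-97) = 18703055 /17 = 1100179.71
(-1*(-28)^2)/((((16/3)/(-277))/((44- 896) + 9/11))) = -381251997/11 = -34659272.45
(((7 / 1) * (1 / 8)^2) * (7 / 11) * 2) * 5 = 245 / 352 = 0.70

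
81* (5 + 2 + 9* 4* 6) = 18063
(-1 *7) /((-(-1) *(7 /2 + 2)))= -14 /11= -1.27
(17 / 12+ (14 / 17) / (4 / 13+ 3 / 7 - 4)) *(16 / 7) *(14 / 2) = 94060 / 5049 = 18.63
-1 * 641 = -641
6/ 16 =3/ 8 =0.38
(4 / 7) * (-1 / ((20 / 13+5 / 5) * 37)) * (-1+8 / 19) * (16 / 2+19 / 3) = 2236 / 44289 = 0.05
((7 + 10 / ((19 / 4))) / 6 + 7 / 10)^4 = 159539531776 / 6597500625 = 24.18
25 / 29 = 0.86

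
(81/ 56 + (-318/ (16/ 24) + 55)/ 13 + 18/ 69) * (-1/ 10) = 514949/ 167440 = 3.08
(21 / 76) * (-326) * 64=-109536 / 19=-5765.05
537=537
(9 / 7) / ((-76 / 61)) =-549 / 532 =-1.03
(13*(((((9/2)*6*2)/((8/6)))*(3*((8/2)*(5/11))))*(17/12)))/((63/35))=49725/22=2260.23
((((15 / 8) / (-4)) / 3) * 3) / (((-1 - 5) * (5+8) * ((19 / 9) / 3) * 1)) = 135 / 15808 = 0.01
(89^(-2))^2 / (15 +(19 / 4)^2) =16 / 37708086841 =0.00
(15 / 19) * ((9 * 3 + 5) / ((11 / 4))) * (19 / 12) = 160 / 11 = 14.55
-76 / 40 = -19 / 10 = -1.90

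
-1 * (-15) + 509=524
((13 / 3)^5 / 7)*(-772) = -286638196 / 1701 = -168511.58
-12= -12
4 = 4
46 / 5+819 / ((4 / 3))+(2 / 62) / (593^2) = 135926052831 / 218022380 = 623.45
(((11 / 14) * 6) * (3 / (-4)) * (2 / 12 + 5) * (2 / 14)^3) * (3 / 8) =-3069 / 153664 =-0.02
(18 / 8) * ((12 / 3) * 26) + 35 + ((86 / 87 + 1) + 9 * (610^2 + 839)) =292034813 / 87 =3356721.99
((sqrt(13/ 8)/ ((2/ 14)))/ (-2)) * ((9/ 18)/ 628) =-7 * sqrt(26)/ 10048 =-0.00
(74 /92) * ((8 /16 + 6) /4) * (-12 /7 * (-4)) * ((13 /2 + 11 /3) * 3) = 88023 /322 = 273.36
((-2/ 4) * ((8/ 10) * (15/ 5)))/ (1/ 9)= -54/ 5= -10.80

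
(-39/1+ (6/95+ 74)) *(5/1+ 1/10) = 169881/950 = 178.82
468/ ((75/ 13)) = 2028/ 25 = 81.12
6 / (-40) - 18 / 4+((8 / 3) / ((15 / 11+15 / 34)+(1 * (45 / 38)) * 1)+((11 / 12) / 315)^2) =-3167916361 / 843015600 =-3.76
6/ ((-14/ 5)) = -15/ 7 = -2.14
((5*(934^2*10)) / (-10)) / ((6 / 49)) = -106863610 / 3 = -35621203.33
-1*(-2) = 2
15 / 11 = 1.36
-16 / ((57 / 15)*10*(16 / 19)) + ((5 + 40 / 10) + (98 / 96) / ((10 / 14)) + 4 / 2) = 2863 / 240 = 11.93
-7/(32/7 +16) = -0.34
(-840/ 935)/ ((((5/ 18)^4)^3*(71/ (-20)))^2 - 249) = 3597239775500836960158015698239488/ 997013545634792224981957255894811933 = 0.00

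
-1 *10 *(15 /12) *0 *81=0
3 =3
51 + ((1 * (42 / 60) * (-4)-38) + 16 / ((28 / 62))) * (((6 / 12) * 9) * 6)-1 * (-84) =-351 / 35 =-10.03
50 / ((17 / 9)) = 450 / 17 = 26.47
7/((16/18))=63/8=7.88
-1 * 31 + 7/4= -29.25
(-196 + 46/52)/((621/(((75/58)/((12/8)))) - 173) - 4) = -42275/117728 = -0.36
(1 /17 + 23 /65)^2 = 0.17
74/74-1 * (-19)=20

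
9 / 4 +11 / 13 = 161 / 52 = 3.10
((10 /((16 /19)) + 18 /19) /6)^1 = 1949 /912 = 2.14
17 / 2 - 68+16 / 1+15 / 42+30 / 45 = -892 / 21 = -42.48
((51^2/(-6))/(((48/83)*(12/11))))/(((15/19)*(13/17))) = -85225811/74880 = -1138.17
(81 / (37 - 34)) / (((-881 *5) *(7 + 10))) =-27 / 74885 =-0.00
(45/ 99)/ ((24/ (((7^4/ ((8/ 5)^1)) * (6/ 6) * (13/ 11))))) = 780325/ 23232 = 33.59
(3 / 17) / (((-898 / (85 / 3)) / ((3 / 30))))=-1 / 1796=-0.00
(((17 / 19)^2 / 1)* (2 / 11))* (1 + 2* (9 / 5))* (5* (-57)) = -39882 / 209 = -190.82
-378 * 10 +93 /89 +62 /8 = -1342549 /356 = -3771.21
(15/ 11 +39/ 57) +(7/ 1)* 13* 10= 912.05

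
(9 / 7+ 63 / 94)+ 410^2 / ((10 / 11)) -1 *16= 121661539 / 658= 184895.96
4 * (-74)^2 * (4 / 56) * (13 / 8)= 17797 / 7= 2542.43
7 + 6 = 13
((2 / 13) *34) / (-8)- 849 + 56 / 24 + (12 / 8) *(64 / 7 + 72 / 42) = -453745 / 546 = -831.03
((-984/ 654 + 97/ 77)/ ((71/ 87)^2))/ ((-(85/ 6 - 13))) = 93325770/ 296163791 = 0.32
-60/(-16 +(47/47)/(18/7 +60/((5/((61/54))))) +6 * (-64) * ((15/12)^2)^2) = 60960/968693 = 0.06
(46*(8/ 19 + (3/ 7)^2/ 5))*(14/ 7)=196052/ 4655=42.12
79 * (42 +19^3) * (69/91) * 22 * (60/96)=2068954305/364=5683940.40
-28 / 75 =-0.37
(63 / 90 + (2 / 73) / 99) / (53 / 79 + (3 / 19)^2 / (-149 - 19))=40412905988 / 38708209485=1.04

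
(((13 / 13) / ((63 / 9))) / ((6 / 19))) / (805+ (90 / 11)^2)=0.00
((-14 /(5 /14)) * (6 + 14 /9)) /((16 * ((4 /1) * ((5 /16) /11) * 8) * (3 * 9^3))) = -9163 /984150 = -0.01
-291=-291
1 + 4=5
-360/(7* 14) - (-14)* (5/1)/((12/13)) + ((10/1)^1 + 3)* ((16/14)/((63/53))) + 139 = 28181/126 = 223.66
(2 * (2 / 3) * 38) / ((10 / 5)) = 76 / 3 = 25.33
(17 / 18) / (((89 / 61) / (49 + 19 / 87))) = 2220217 / 69687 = 31.86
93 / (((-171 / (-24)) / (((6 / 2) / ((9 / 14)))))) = 3472 / 57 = 60.91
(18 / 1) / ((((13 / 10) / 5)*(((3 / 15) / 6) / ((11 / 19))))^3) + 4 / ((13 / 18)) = 80858333460312 / 15069223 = 5365793.14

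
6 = 6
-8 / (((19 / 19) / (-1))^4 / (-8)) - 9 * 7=1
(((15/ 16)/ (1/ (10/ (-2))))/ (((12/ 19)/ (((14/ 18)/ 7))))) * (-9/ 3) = 475/ 192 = 2.47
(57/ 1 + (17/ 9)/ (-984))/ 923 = 504775/ 8174088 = 0.06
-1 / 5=-0.20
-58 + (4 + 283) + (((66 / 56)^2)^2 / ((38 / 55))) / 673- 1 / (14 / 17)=3580677282999 / 15719212544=227.79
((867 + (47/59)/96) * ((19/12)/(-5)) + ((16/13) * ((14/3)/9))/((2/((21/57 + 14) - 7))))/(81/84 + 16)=-16.05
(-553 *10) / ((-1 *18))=307.22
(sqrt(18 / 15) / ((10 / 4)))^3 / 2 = 24 * sqrt(30) / 3125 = 0.04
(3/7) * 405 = 173.57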